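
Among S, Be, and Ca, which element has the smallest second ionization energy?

Ca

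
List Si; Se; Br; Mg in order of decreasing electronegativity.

Mg is in period 3, group 2; Si is in period 3, group 14; Se is in period 4, group 16; Br is in period 4, group 17.
Smaller atoms with higher effective nuclear charge are more electronegative.
These span different periods and groups, so the two trends combine.
Si > Mg: Si lies to the right of Mg in period 3, so the across-period effect alone puts Si higher.
Se > Si: period and group pull opposite ways; the across-period shift dominates (2.55 vs 1.90).
Br > Se: both are in period 4; the period trend gives Br the larger value.
Tabulated electronegativity (Pauling): Mg 1.31, Si 1.90, Se 2.55, Br 2.96.
So from highest to lowest: Br > Se > Si > Mg.

Br > Se > Si > Mg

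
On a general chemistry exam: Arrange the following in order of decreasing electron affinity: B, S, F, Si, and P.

F > S > Si > P > B

B is in period 2, group 13; F is in period 2, group 17; Si is in period 3, group 14; P is in period 3, group 15; S is in period 3, group 16.
EA tends to increase across a period and decrease down a group, though the pattern is less regular than for IE or radius.
Here both period and group differ, so the two effects have to be weighed against each other.
P > B: period and group pull opposite ways; the across-period shift dominates (72 vs 27 kJ/mol).
Si > P: this pair runs against the simple trend — see the exception note.
S > Si: S lies to the right of Si in period 3, so the across-period effect alone puts S higher.
F > S: relative to S, both the across-period and down-group shifts push F's electron affinity up.
Note the exception: Si has a higher electron affinity than P, contrary to the simple trend — adding an electron to P's half-filled 3p³ is unfavourable, so Si (3p²) has the more exothermic EA.
Tabulated electron affinity (kJ/mol): B 27, F 328, Si 134, P 72, S 200.
So from highest to lowest: F > S > Si > P > B.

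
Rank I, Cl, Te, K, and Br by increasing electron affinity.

Cl is in period 3, group 17; K is in period 4, group 1; Br is in period 4, group 17; Te is in period 5, group 16; I is in period 5, group 17.
Electron affinity generally becomes more exothermic across a period toward the halogens and less exothermic down a group.
Neither a single period nor a single group — weigh both effects.
Te > K: period and group pull opposite ways; the across-period shift dominates (190 vs 48 kJ/mol).
I > Te: both are in period 5; the period trend gives I the larger value.
Br > I: they share group 17; the group trend gives Br the larger value.
Cl > Br: they share group 17; the group trend gives Cl the larger value.
Approximate values (kJ/mol): Cl 349, K 48, Br 325, Te 190, I 295.
So from lowest to highest: K < Te < I < Br < Cl.

K < Te < I < Br < Cl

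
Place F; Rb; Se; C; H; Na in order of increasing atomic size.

H < F < C < Se < Na < Rb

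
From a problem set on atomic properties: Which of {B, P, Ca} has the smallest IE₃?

Consider each +2 ion: B²⁺ still has 1 valence electron; P²⁺ still has 3 valence electrons; Ca²⁺ is the bare [Ar] core.
Pulling an electron out of a noble-gas core costs far more than removing a remaining valence electron, so Ca sits at the high end of IE_3.
Valence configurations: B²⁺ [He]2s¹, P²⁺ [Ne]3s²3p¹.
Tabulated IE_3 (kJ/mol): B 3660, P 2914, Ca 4912.
Overall IE_3 order: P < B < Ca.

P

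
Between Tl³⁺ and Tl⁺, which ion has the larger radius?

Both ions have Z = 81 protons, but Tl³⁺ has lost more electrons, so its remaining electrons feel a larger effective nuclear charge per electron and are pulled in more tightly.
Higher positive charge → smaller ion, so Tl⁺ > Tl³⁺.

Tl⁺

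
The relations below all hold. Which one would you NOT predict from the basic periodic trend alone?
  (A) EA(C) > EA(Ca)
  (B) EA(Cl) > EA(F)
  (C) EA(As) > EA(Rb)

(B)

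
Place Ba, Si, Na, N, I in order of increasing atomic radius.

N is in period 2, group 15; Na is in period 3, group 1; Si is in period 3, group 14; I is in period 5, group 17; Ba is in period 6, group 2.
Moving right in a period, electrons are added to the same shell under a stronger nuclear pull, so atoms get smaller; moving down, a new shell is opened and atoms get larger.
Here both period and group differ, so the two effects have to be weighed against each other.
Si > N: both effects reinforce here, so Si is clearly the larger of the two.
I > Si: period and group pull opposite ways; the down-group shift dominates (133 vs 116 pm).
Na > I: period and group pull opposite ways; the across-period shift dominates (155 vs 133 pm).
Ba > Na: the two effects oppose for this pair; the down-group effect wins (196 vs 155 pm).
Approximate values (pm): N 71, Na 155, Si 116, I 133, Ba 196.
So from smallest to largest: N < Si < I < Na < Ba.

N < Si < I < Na < Ba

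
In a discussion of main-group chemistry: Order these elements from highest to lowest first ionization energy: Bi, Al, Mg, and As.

As > Mg > Bi > Al

Across a period the outer electron is held more tightly (higher IE₁); down a group it sits in a higher shell, more shielded, and comes off more easily.
Here both period and group differ, so the two effects have to be weighed against each other.
Bi > Al: the two effects oppose for this pair; the across-period effect wins (703 vs 578 kJ/mol).
Mg > Bi: the two effects oppose for this pair; the down-group effect wins (738 vs 703 kJ/mol).
As > Mg: period and group pull opposite ways; the across-period shift dominates (947 vs 738 kJ/mol).
Note the exception: Mg has a higher first ionization energy than Al, contrary to the simple trend — Al's single 3p electron is easier to remove than one from Mg's filled 3s².
For reference (kJ/mol): Mg 738, Al 578, As 947, Bi 703.
So from highest to lowest: As > Mg > Bi > Al.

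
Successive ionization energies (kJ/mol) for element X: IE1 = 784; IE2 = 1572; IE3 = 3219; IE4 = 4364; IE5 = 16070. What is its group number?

Look for the largest jump between consecutive ionization energies: IE5/IE4 ≈ 3.7, far larger than any earlier ratio.
That jump marks the point where a core electron is being removed. So the atom has 4 valence electrons.
A main-group element with 4 valence electrons is in group 14.

Group 14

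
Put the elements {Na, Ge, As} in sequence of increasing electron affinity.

Na is in period 3, group 1; Ge is in period 4, group 14; As is in period 4, group 15.
Electron affinity generally becomes more exothermic across a period toward the halogens and less exothermic down a group.
Neither a single period nor a single group — weigh both effects.
As > Na: the two effects oppose for this pair; the across-period effect wins (78 vs 53 kJ/mol).
Ge > As: this pair runs against the simple trend — see the exception note.
Note the exception: Ge has a higher electron affinity than As, contrary to the simple trend — adding an electron to As's half-filled 4p³ is unfavourable, so Ge (4p²) has the more exothermic EA.
Tabulated electron affinity (kJ/mol): Na 53, Ge 119, As 78.
So from lowest to highest: Na < As < Ge.

Na, As, Ge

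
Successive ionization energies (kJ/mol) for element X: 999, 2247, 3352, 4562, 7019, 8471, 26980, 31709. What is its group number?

Look for the largest jump between consecutive ionization energies: IE7/IE6 ≈ 3.2, far larger than any earlier ratio.
That jump marks the point where a core electron is being removed. So the atom has 6 valence electrons.
A main-group element with 6 valence electrons is in group 16.

Group 16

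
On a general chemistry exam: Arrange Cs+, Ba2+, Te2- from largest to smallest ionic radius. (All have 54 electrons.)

Te2- > Cs+ > Ba2+

All of these have 54 electrons, so size is governed by nuclear charge alone: the more protons, the stronger the pull on the same electron cloud, and the smaller the ion.
Nuclear charges: Ba2+ (Z=56), Cs+ (Z=55), Te2- (Z=52).
Largest to smallest: Te2- > Cs+ > Ba2+.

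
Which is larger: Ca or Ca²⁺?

Ca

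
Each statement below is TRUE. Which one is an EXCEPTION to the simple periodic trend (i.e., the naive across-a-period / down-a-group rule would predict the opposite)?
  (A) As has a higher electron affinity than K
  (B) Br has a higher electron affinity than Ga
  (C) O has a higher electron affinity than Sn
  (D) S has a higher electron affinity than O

(D)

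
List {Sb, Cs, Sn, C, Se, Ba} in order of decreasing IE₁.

C > Se > Sb > Sn > Ba > Cs

Across a period the outer electron is held more tightly (higher IE₁); down a group it sits in a higher shell, more shielded, and comes off more easily.
Neither a single period nor a single group — weigh both effects.
Ba > Cs: both are in period 6; the period trend gives Ba the larger value.
Sn > Ba: both effects reinforce here, so Sn is clearly the higher of the two.
Sb > Sn: Sb lies to the right of Sn in period 5, so the across-period effect alone puts Sb higher.
Se > Sb: relative to Sb, both the across-period and down-group shifts push Se's first ionization energy up.
C > Se: period and group pull opposite ways; the down-group shift dominates (1086 vs 941 kJ/mol).
Approximate values (kJ/mol): C 1086, Se 941, Sn 709, Sb 831, Cs 376, Ba 503.
So from highest to lowest: C > Se > Sb > Sn > Ba > Cs.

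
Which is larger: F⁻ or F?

F⁻

Forming F⁻ adds 1 electron to F. More electron–electron repulsion in the same shell, with unchanged nuclear charge, lets the cloud expand.
An anion is larger than its parent atom: F⁻ > F.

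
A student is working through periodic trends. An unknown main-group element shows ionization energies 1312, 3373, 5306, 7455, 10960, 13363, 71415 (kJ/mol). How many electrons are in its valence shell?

6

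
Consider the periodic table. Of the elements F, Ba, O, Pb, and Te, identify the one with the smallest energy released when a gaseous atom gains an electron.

Ba

Electron affinity generally becomes more exothermic across a period toward the halogens and less exothermic down a group.
Neither a single period nor a single group — weigh both effects.
Pb > Ba: Pb lies to the right of Ba in period 6, so the across-period effect alone puts Pb higher.
O > Pb: relative to Pb, both the across-period and down-group shifts push O's electron affinity up.
Te > O: this pair runs against the simple trend — see the exception note.
F > Te: relative to Te, both the across-period and down-group shifts push F's electron affinity up.
Note the exception: Te has a higher electron affinity than O, contrary to the simple trend — O's compact 2p subshell gives strong electron–electron repulsion on the added electron.
Approximate values (kJ/mol): O 141, F 328, Te 190, Ba 14, Pb 35.
The smallest energy released when a gaseous atom gains an electron among these belongs to Ba.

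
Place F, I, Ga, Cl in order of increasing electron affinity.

F is in period 2, group 17; Cl is in period 3, group 17; Ga is in period 4, group 13; I is in period 5, group 17.
Atoms with high Z_eff and room in the valence shell (especially the halogens) have the most exothermic electron affinities.
These span different periods and groups, so the two trends combine.
I > Ga: the two effects oppose for this pair; the across-period effect wins (295 vs 29 kJ/mol).
F > I: they share group 17; the group trend gives F the larger value.
Cl > F: this pair runs against the simple trend — see the exception note.
Note the exception: Cl has a higher electron affinity than F, contrary to the simple trend — F's small 2p subshell makes the incoming electron feel strong e⁻–e⁻ repulsion, so Cl actually releases more energy on gaining an electron.
Tabulated electron affinity (kJ/mol): F 328, Cl 349, Ga 29, I 295.
So from lowest to highest: Ga < I < F < Cl.

Ga, I, F, Cl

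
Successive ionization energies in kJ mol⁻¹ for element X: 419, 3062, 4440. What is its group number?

Look for the largest jump between consecutive ionization energies: IE2/IE1 ≈ 7.3, far larger than any earlier ratio.
That jump marks the point where a core electron is being removed. So the atom has 1 valence electron.
A main-group element with 1 valence electron is in group 1.

Group 1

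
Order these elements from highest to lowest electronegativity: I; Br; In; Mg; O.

O, Br, I, In, Mg

O is in period 2, group 16; Mg is in period 3, group 2; Br is in period 4, group 17; In is in period 5, group 13; I is in period 5, group 17.
Atoms toward the upper right of the periodic table pull bonding electrons most strongly.
These span different periods and groups, so the two trends combine.
In > Mg: period and group pull opposite ways; the across-period shift dominates (1.78 vs 1.31).
I > In: both are in period 5; the period trend gives I the larger value.
Br > I: they share group 17; the group trend gives Br the larger value.
O > Br: period and group pull opposite ways; the down-group shift dominates (3.44 vs 2.96).
Approximate values (Pauling): O 3.44, Mg 1.31, Br 2.96, In 1.78, I 2.66.
So from highest to lowest: O > Br > I > In > Mg.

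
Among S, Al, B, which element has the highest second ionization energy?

IE_2 is the cost of taking one more electron from the +1 cation: S⁺ still has 5 valence electrons; Al⁺ still has 2 valence electrons; B⁺ still has 2 valence electrons.
All are still removing valence electrons, so compare the +1 ions as you would atoms: IE_2 generally rises across a period (higher Z_eff) and falls down a group (larger shell), subject to the usual subshell exceptions.
Valence configurations: S⁺ [Ne]3s²3p³, Al⁺ [Ne]3s², B⁺ [He]2s².
The numbers (kJ/mol): S 2252, Al 1817, B 2427.
So the second ionization energies run Al < S < B.

B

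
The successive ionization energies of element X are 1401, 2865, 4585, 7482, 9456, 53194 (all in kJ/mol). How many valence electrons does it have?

Look for the largest jump between consecutive ionization energies: IE6/IE5 ≈ 5.6, far larger than any earlier ratio.
That jump marks the point where a core electron is being removed. So the atom has 5 valence electrons.

5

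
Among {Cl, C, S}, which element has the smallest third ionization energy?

S

IE_3 is the cost of taking one more electron from the +2 cation: Cl²⁺ still has 5 valence electrons; C²⁺ still has 2 valence electrons; S²⁺ still has 4 valence electrons.
All are still removing valence electrons, so compare the +2 ions as you would atoms: IE_3 generally rises across a period (higher Z_eff) and falls down a group (larger shell), subject to the usual subshell exceptions.
Valence configurations: Cl²⁺ [Ne]3s²3p³, C²⁺ [He]2s², S²⁺ [Ne]3s²3p².
The numbers (kJ/mol): Cl 3822, C 4620, S 3357.
Putting it together, IE_3: S < Cl < C.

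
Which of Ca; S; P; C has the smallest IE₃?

The third ionization energy removes an electron from the +2 ion. For each element: Ca²⁺ is the bare [Ar] core; S²⁺ still has 4 valence electrons; P²⁺ still has 3 valence electrons; C²⁺ still has 2 valence electrons.
Breaking into a closed-shell core is much more expensive than removing a leftover valence electron — Ca has the largest IE_3 here.
Valence configurations: S²⁺ [Ne]3s²3p², P²⁺ [Ne]3s²3p¹, C²⁺ [He]2s².
The numbers (kJ/mol): Ca 4912, S 3357, P 2914, C 4620.
Putting it together, IE_3: P < S < C < Ca.

P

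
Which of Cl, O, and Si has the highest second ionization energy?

O

IE_2 is the cost of taking one more electron from the +1 cation: Cl⁺ still has 6 valence electrons; O⁺ still has 5 valence electrons; Si⁺ still has 3 valence electrons.
All are still removing valence electrons, so compare the +1 ions as you would atoms: IE_2 generally rises across a period (higher Z_eff) and falls down a group (larger shell), subject to the usual subshell exceptions.
Valence configurations: Cl⁺ [Ne]3s²3p⁴, O⁺ [He]2s²2p³, Si⁺ [Ne]3s²3p¹.
Tabulated IE_2 (kJ/mol): Cl 2298, O 3388, Si 1577.
Overall IE_2 order: Si < Cl < O.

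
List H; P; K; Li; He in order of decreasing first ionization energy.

H is in period 1, group 1; He is in period 1, group 18; Li is in period 2, group 1; P is in period 3, group 15; K is in period 4, group 1.
First ionization energy rises across a period (greater Z_eff holds electrons more tightly) and falls down a group (valence electrons are farther from the nucleus).
Here both period and group differ, so the two effects have to be weighed against each other.
Li > K: they share group 1; the group trend gives Li the larger value.
P > Li: the two effects oppose for this pair; the across-period effect wins (1012 vs 520 kJ/mol).
H > P: the two effects oppose for this pair; the down-group effect wins (1312 vs 1012 kJ/mol).
He > H: He lies to the right of H in period 1, so the across-period effect alone puts He higher.
Tabulated first ionization energy (kJ/mol): H 1312, He 2372, Li 520, P 1012, K 419.
So from highest to lowest: He > H > P > Li > K.

He > H > P > Li > K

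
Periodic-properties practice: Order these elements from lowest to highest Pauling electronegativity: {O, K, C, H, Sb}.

K < Sb < H < C < O

Atoms toward the upper right of the periodic table pull bonding electrons most strongly.
Neither a single period nor a single group — weigh both effects.
Sb > K: period and group pull opposite ways; the across-period shift dominates (2.05 vs 0.82).
H > Sb: the two effects oppose for this pair; the down-group effect wins (2.20 vs 2.05).
C > H: period and group pull opposite ways; the across-period shift dominates (2.55 vs 2.20).
O > C: both are in period 2; the period trend gives O the larger value.
Approximate values (Pauling): H 2.20, C 2.55, O 3.44, K 0.82, Sb 2.05.
So from lowest to highest: K < Sb < H < C < O.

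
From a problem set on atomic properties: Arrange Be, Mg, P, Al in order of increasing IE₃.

Al, P, Mg, Be

After 2 electrons have been removed, what remains? Be²⁺ is the bare [He] core; Mg²⁺ is the bare [Ne] core; P²⁺ still has 3 valence electrons; Al²⁺ still has 1 valence electron.
Pulling an electron out of a noble-gas core costs far more than removing a remaining valence electron, so Mg and Be sit at the high end of IE_3.
Valence configurations: P²⁺ [Ne]3s²3p¹, Al²⁺ [Ne]3s¹.
Approximate IE_3 values (kJ/mol): Be 14849, Mg 7733, P 2914, Al 2745.
Overall IE_3 order: Al < P < Mg < Be.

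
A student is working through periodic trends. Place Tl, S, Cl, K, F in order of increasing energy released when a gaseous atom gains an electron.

F is in period 2, group 17; S is in period 3, group 16; Cl is in period 3, group 17; K is in period 4, group 1; Tl is in period 6, group 13.
EA tends to increase across a period and decrease down a group, though the pattern is less regular than for IE or radius.
Here both period and group differ, so the two effects have to be weighed against each other.
K > Tl: period and group pull opposite ways; the down-group shift dominates (48 vs 19 kJ/mol).
S > K: both effects reinforce here, so S is clearly the higher of the two.
F > S: relative to S, both the across-period and down-group shifts push F's electron affinity up.
Cl > F: this pair runs against the simple trend — see the exception note.
Note the exception: Cl has a higher electron affinity than F, contrary to the simple trend — F's small 2p subshell makes the incoming electron feel strong e⁻–e⁻ repulsion, so Cl actually releases more energy on gaining an electron.
Approximate values (kJ/mol): F 328, S 200, Cl 349, K 48, Tl 19.
So from lowest to highest: Tl < K < S < F < Cl.

Tl < K < S < F < Cl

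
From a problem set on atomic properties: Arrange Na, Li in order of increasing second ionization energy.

After 1 electron has been removed, what remains? Na⁺ is the bare [Ne] core; Li⁺ is the bare [He] core.
All of these are removing an electron from a noble-gas core or deeper; the smaller core (lower principal quantum number) is held far more tightly, and within a period the higher nuclear charge binds the same core more tightly.
Tabulated IE_2 (kJ/mol): Na 4562, Li 7298.
Hence IE_2: Na < Li.

Na, Li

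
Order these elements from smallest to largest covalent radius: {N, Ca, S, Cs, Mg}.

N is in period 2, group 15; Mg is in period 3, group 2; S is in period 3, group 16; Ca is in period 4, group 2; Cs is in period 6, group 1.
Radius decreases left→right (rising Z_eff, same n) and increases top→bottom (higher n).
Neither a single period nor a single group — weigh both effects.
S > N: the two effects oppose for this pair; the down-group effect wins (103 vs 71 pm).
Mg > S: both are in period 3; the period trend gives Mg the larger value.
Ca > Mg: Ca sits below Mg in group 2, so the down-group effect alone puts Ca larger.
Cs > Ca: relative to Ca, both the across-period and down-group shifts push Cs's atomic radius up.
For reference (pm): N 71, Mg 139, S 103, Ca 171, Cs 232.
So from smallest to largest: N < S < Mg < Ca < Cs.

N < S < Mg < Ca < Cs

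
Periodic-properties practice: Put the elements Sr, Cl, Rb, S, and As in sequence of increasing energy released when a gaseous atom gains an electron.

Sr < Rb < As < S < Cl

Electron affinity generally becomes more exothermic across a period toward the halogens and less exothermic down a group.
These span different periods and groups, so the two trends combine.
Rb > Sr: this pair runs against the simple trend — see the exception note.
As > Rb: both effects reinforce here, so As is clearly the higher of the two.
S > As: relative to As, both the across-period and down-group shifts push S's electron affinity up.
Cl > S: Cl lies to the right of S in period 3, so the across-period effect alone puts Cl higher.
Note the exception: Rb has a higher electron affinity than Sr, contrary to the simple trend — adding an electron to Sr (ns²) has to open a new, higher-energy np subshell, which is unfavourable.
Approximate values (kJ/mol): S 200, Cl 349, As 78, Rb 47, Sr 5.
So from lowest to highest: Sr < Rb < As < S < Cl.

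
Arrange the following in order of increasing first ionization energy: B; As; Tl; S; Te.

Tl < B < Te < As < S

B is in period 2, group 13; S is in period 3, group 16; As is in period 4, group 15; Te is in period 5, group 16; Tl is in period 6, group 13.
IE₁ increases left→right with effective nuclear charge and decreases top→bottom as the valence shell moves farther out.
Neither a single period nor a single group — weigh both effects.
B > Tl: B sits above Tl in group 13, so the down-group effect alone puts B higher.
Te > B: the two effects oppose for this pair; the across-period effect wins (869 vs 801 kJ/mol).
As > Te: the two effects oppose for this pair; the down-group effect wins (947 vs 869 kJ/mol).
S > As: both effects reinforce here, so S is clearly the higher of the two.
For reference (kJ/mol): B 801, S 1000, As 947, Te 869, Tl 589.
So from lowest to highest: Tl < B < Te < As < S.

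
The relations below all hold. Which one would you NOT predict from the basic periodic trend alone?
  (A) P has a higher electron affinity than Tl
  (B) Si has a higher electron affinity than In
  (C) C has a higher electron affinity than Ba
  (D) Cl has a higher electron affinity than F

The general trend: electron affinity increases across a period and decreases down a group.
(A) P (period 3, group 15) vs Tl (period 6, group 13): the stated order agrees with the simple trend.
(B) Si (period 3, group 14) vs In (period 5, group 13): the stated order agrees with the simple trend.
(C) C (period 2, group 14) vs Ba (period 6, group 2): the stated order agrees with the simple trend.
(D) Cl (period 3, group 17) vs F (period 2, group 17): the stated order contradicts the simple trend.
The exception is (D): F's small 2p subshell makes the incoming electron feel strong e⁻–e⁻ repulsion, so Cl actually releases more energy on gaining an electron.

(D)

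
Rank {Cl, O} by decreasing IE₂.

The second ionization energy removes an electron from the +1 ion. For each element: Cl⁺ still has 6 valence electrons; O⁺ still has 5 valence electrons.
All are still removing valence electrons, so compare the +1 ions as you would atoms: IE_2 generally rises across a period (higher Z_eff) and falls down a group (larger shell), subject to the usual subshell exceptions.
Valence configurations: Cl⁺ [Ne]3s²3p⁴, O⁺ [He]2s²2p³.
The numbers (kJ/mol): Cl 2298, O 3388.
Overall IE_2 order: Cl < O.

O > Cl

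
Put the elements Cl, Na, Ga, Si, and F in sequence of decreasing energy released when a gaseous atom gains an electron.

Cl, F, Si, Na, Ga

F is in period 2, group 17; Na is in period 3, group 1; Si is in period 3, group 14; Cl is in period 3, group 17; Ga is in period 4, group 13.
Atoms with high Z_eff and room in the valence shell (especially the halogens) have the most exothermic electron affinities.
These span different periods and groups, so the two trends combine.
Na > Ga: the two effects oppose for this pair; the down-group effect wins (53 vs 29 kJ/mol).
Si > Na: both are in period 3; the period trend gives Si the larger value.
F > Si: relative to Si, both the across-period and down-group shifts push F's electron affinity up.
Cl > F: this pair runs against the simple trend — see the exception note.
Note the exception: Cl has a higher electron affinity than F, contrary to the simple trend — F's small 2p subshell makes the incoming electron feel strong e⁻–e⁻ repulsion, so Cl actually releases more energy on gaining an electron.
For reference (kJ/mol): F 328, Na 53, Si 134, Cl 349, Ga 29.
So from highest to lowest: Cl > F > Si > Na > Ga.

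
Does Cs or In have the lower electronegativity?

In is in period 5, group 13; Cs is in period 6, group 1.
Smaller atoms with higher effective nuclear charge are more electronegative.
These span different periods and groups, so the two trends combine.
In > Cs: relative to Cs, both the across-period and down-group shifts push In's electronegativity up.
Approximate values (Pauling): In 1.78, Cs 0.79.
So Cs has the lower electronegativity (Cs < In).

Cs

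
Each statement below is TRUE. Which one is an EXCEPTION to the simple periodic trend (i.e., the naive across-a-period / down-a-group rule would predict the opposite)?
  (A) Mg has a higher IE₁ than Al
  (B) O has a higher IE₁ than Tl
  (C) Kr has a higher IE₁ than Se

The general trend: IE₁ increases across a period and decreases down a group.
(A) Mg (period 3, group 2) vs Al (period 3, group 13): the stated order contradicts the simple trend.
(B) O (period 2, group 16) vs Tl (period 6, group 13): the stated order agrees with the simple trend.
(C) Kr (period 4, group 18) vs Se (period 4, group 16): the stated order agrees with the simple trend.
The exception is (A): Al's single 3p electron is easier to remove than one from Mg's filled 3s².

(A)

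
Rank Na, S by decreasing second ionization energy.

Na, S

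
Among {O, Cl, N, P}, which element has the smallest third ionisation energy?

The third ionization energy removes an electron from the +2 ion. For each element: O²⁺ still has 4 valence electrons; Cl²⁺ still has 5 valence electrons; N²⁺ still has 3 valence electrons; P²⁺ still has 3 valence electrons.
All are still removing valence electrons, so compare the +2 ions as you would atoms: IE_3 generally rises across a period (higher Z_eff) and falls down a group (larger shell), subject to the usual subshell exceptions.
Valence configurations: O²⁺ [He]2s²2p², Cl²⁺ [Ne]3s²3p³, N²⁺ [He]2s²2p¹, P²⁺ [Ne]3s²3p¹.
The numbers (kJ/mol): O 5300, Cl 3822, N 4578, P 2914.
So the third ionization energies run P < Cl < N < O.

P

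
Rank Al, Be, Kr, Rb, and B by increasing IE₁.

Rb < Al < B < Be < Kr

Be is in period 2, group 2; B is in period 2, group 13; Al is in period 3, group 13; Kr is in period 4, group 18; Rb is in period 5, group 1.
Across a period the outer electron is held more tightly (higher IE₁); down a group it sits in a higher shell, more shielded, and comes off more easily.
These span different periods and groups, so the two trends combine.
Al > Rb: both effects reinforce here, so Al is clearly the higher of the two.
B > Al: they share group 13; the group trend gives B the larger value.
Be > B: this pair runs against the simple trend — see the exception note.
Kr > Be: period and group pull opposite ways; the across-period shift dominates (1351 vs 900 kJ/mol).
Note the exception: Be has a higher first ionization energy than B, contrary to the simple trend — removing B's lone 2p electron is easier than breaking Be's filled 2s².
Tabulated first ionization energy (kJ/mol): Be 900, B 801, Al 578, Kr 1351, Rb 403.
So from lowest to highest: Rb < Al < B < Be < Kr.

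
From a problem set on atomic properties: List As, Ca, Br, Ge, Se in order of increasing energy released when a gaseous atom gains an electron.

Ca is in period 4, group 2; Ge is in period 4, group 14; As is in period 4, group 15; Se is in period 4, group 16; Br is in period 4, group 17.
Adding an electron releases more energy for atoms nearer the top right (short of the noble gases).
All lie in period 4; the across-period trend (electron affinity increases left to right) applies, with the exception below.
Note the exception: Ge has a higher electron affinity than As, contrary to the simple trend — adding an electron to As's half-filled 4p³ is unfavourable, so Ge (4p²) has the more exothermic EA.
For reference (kJ/mol): Ca 2, Ge 119, As 78, Se 195, Br 325.
So from lowest to highest: Ca < As < Ge < Se < Br.

Ca < As < Ge < Se < Br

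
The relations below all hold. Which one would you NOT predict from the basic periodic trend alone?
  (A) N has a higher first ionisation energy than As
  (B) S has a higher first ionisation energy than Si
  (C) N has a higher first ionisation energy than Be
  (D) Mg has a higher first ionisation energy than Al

(D)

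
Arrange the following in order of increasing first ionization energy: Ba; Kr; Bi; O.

O is in period 2, group 16; Kr is in period 4, group 18; Ba is in period 6, group 2; Bi is in period 6, group 15.
IE₁ increases left→right with effective nuclear charge and decreases top→bottom as the valence shell moves farther out.
Neither a single period nor a single group — weigh both effects.
Bi > Ba: both are in period 6; the period trend gives Bi the larger value.
O > Bi: relative to Bi, both the across-period and down-group shifts push O's first ionization energy up.
Kr > O: the two effects oppose for this pair; the across-period effect wins (1351 vs 1314 kJ/mol).
For reference (kJ/mol): O 1314, Kr 1351, Ba 503, Bi 703.
So from lowest to highest: Ba < Bi < O < Kr.

Ba < Bi < O < Kr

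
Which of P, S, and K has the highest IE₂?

Consider each +1 ion: P⁺ still has 4 valence electrons; S⁺ still has 5 valence electrons; K⁺ is the bare [Ar] core.
Breaking into a closed-shell core is much more expensive than removing a leftover valence electron — K has the largest IE_2 here.
Valence configurations: P⁺ [Ne]3s²3p², S⁺ [Ne]3s²3p³.
The numbers (kJ/mol): P 1907, S 2252, K 3052.
Hence IE_2: P < S < K.

K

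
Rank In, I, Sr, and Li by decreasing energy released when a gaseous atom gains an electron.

Li is in period 2, group 1; Sr is in period 5, group 2; In is in period 5, group 13; I is in period 5, group 17.
Atoms with high Z_eff and room in the valence shell (especially the halogens) have the most exothermic electron affinities.
Neither a single period nor a single group — weigh both effects.
In > Sr: In lies to the right of Sr in period 5, so the across-period effect alone puts In higher.
Li > In: period and group pull opposite ways; the down-group shift dominates (60 vs 29 kJ/mol).
I > Li: period and group pull opposite ways; the across-period shift dominates (295 vs 60 kJ/mol).
Approximate values (kJ/mol): Li 60, Sr 5, In 29, I 295.
So from highest to lowest: I > Li > In > Sr.

I, Li, In, Sr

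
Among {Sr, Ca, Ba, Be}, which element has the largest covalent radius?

Across a period the added protons contract the valence shell; down a group each new principal shell makes the atom larger.
All are in group 2, so atomic radius increases down the group.
The largest covalent radius among these belongs to Ba.

Ba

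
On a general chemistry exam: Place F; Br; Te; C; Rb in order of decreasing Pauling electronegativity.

EN rises left→right (higher Z_eff, smaller atoms) and falls top→bottom (larger, more shielded atoms).
Neither a single period nor a single group — weigh both effects.
Te > Rb: both are in period 5; the period trend gives Te the larger value.
C > Te: period and group pull opposite ways; the down-group shift dominates (2.55 vs 2.10).
Br > C: period and group pull opposite ways; the across-period shift dominates (2.96 vs 2.55).
F > Br: they share group 17; the group trend gives F the larger value.
Tabulated electronegativity (Pauling): C 2.55, F 3.98, Br 2.96, Rb 0.82, Te 2.10.
So from highest to lowest: F > Br > C > Te > Rb.

F > Br > C > Te > Rb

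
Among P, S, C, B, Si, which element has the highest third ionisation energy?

Consider each +2 ion: P²⁺ still has 3 valence electrons; S²⁺ still has 4 valence electrons; C²⁺ still has 2 valence electrons; B²⁺ still has 1 valence electron; Si²⁺ still has 2 valence electrons.
All are still removing valence electrons, so compare the +2 ions as you would atoms: IE_3 generally rises across a period (higher Z_eff) and falls down a group (larger shell), subject to the usual subshell exceptions.
Valence configurations: P²⁺ [Ne]3s²3p¹, S²⁺ [Ne]3s²3p², C²⁺ [He]2s², B²⁺ [He]2s¹, Si²⁺ [Ne]3s².
P²⁺ loses a lone 3p electron whereas Si²⁺ must break into a filled 3s² pair, so IE_3(Si) > IE_3(P) even though P has the higher nuclear charge.
Tabulated IE_3 (kJ/mol): P 2914, S 3357, C 4620, B 3660, Si 3232.
So the third ionization energies run P < Si < S < B < C.

C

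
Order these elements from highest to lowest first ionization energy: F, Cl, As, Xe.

First ionization energy rises across a period (greater Z_eff holds electrons more tightly) and falls down a group (valence electrons are farther from the nucleus).
These span different periods and groups, so the two trends combine.
Xe > As: the two effects oppose for this pair; the across-period effect wins (1170 vs 947 kJ/mol).
Cl > Xe: period and group pull opposite ways; the down-group shift dominates (1251 vs 1170 kJ/mol).
F > Cl: they share group 17; the group trend gives F the larger value.
Approximate values (kJ/mol): F 1681, Cl 1251, As 947, Xe 1170.
So from highest to lowest: F > Cl > Xe > As.

F, Cl, Xe, As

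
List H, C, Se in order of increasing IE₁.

Se, C, H

H is in period 1, group 1; C is in period 2, group 14; Se is in period 4, group 16.
Removing the outermost electron gets harder across a period and easier down a group.
These span different periods and groups, so the two trends combine.
C > Se: the two effects oppose for this pair; the down-group effect wins (1086 vs 941 kJ/mol).
H > C: period and group pull opposite ways; the down-group shift dominates (1312 vs 1086 kJ/mol).
Approximate values (kJ/mol): H 1312, C 1086, Se 941.
So from lowest to highest: Se < C < H.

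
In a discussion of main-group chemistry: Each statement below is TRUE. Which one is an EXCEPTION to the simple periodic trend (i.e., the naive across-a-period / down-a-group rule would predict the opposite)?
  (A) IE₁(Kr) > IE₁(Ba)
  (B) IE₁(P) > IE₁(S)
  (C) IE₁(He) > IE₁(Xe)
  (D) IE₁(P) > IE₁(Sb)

(B)

The general trend: IE₁ increases across a period and decreases down a group.
(A) Kr (period 4, group 18) vs Ba (period 6, group 2): the stated order agrees with the simple trend.
(B) P (period 3, group 15) vs S (period 3, group 16): the stated order contradicts the simple trend.
(C) He (period 1, group 18) vs Xe (period 5, group 18): the stated order agrees with the simple trend.
(D) P (period 3, group 15) vs Sb (period 5, group 15): the stated order agrees with the simple trend.
The exception is (B): S (3p⁴) ionizes more easily than half-filled P (3p³) because the paired 3p electron in S is pushed out by e⁻–e⁻ repulsion.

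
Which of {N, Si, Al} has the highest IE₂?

After 1 electron has been removed, what remains? N⁺ still has 4 valence electrons; Si⁺ still has 3 valence electrons; Al⁺ still has 2 valence electrons.
All are still removing valence electrons, so compare the +1 ions as you would atoms: IE_2 generally rises across a period (higher Z_eff) and falls down a group (larger shell), subject to the usual subshell exceptions.
Valence configurations: N⁺ [He]2s²2p², Si⁺ [Ne]3s²3p¹, Al⁺ [Ne]3s².
Si⁺ loses a lone 3p electron whereas Al⁺ must break into a filled 3s² pair, so IE_2(Al) > IE_2(Si) even though Si has the higher nuclear charge.
Tabulated IE_2 (kJ/mol): N 2856, Si 1577, Al 1817.
Overall IE_2 order: Si < Al < N.

N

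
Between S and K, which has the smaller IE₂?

S

The second ionization energy removes an electron from the +1 ion. For each element: S⁺ still has 5 valence electrons; K⁺ is the bare [Ar] core.
Pulling an electron out of a noble-gas core costs far more than removing a remaining valence electron, so K sits at the high end of IE_2.
Tabulated IE_2 (kJ/mol): S 2252, K 3052.
So the second ionization energies run S < K.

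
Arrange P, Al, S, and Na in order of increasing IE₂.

Al < P < S < Na

IE_2 is the cost of taking one more electron from the +1 cation: P⁺ still has 4 valence electrons; Al⁺ still has 2 valence electrons; S⁺ still has 5 valence electrons; Na⁺ is the bare [Ne] core.
Breaking into a closed-shell core is much more expensive than removing a leftover valence electron — Na has the largest IE_2 here.
Valence configurations: P⁺ [Ne]3s²3p², Al⁺ [Ne]3s², S⁺ [Ne]3s²3p³.
Tabulated IE_2 (kJ/mol): P 1907, Al 1817, S 2252, Na 4562.
Hence IE_2: Al < P < S < Na.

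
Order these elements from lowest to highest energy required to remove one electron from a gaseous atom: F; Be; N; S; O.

Be < S < O < N < F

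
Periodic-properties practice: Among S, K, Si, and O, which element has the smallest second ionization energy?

Si

The second ionization energy removes an electron from the +1 ion. For each element: S⁺ still has 5 valence electrons; K⁺ is the bare [Ar] core; Si⁺ still has 3 valence electrons; O⁺ still has 5 valence electrons.
Usually core removal costs more than valence removal, but here the competition is close: a tightly held n=2 valence electron can cost more to remove than an n=3 core electron, so the actual values have to decide it.
Valence configurations: S⁺ [Ne]3s²3p³, Si⁺ [Ne]3s²3p¹, O⁺ [He]2s²2p³.
Tabulated IE_2 (kJ/mol): S 2252, K 3052, Si 1577, O 3388.
Hence IE_2: Si < S < K < O.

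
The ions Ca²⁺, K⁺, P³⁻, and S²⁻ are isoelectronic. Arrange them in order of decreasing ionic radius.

P³⁻ > S²⁻ > K⁺ > Ca²⁺

All of these have 18 electrons, so size is governed by nuclear charge alone: the more protons, the stronger the pull on the same electron cloud, and the smaller the ion.
Nuclear charges: Ca²⁺ (Z=20), K⁺ (Z=19), S²⁻ (Z=16), P³⁻ (Z=15).
Largest to smallest: P³⁻ > S²⁻ > K⁺ > Ca²⁺.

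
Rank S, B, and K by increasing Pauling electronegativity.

K, B, S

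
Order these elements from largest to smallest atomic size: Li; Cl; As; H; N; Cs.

H is in period 1, group 1; Li is in period 2, group 1; N is in period 2, group 15; Cl is in period 3, group 17; As is in period 4, group 15; Cs is in period 6, group 1.
Moving right in a period, electrons are added to the same shell under a stronger nuclear pull, so atoms get smaller; moving down, a new shell is opened and atoms get larger.
Neither a single period nor a single group — weigh both effects.
N > H: period and group pull opposite ways; the down-group shift dominates (71 vs 32 pm).
Cl > N: the two effects oppose for this pair; the down-group effect wins (99 vs 71 pm).
As > Cl: relative to Cl, both the across-period and down-group shifts push As's atomic radius up.
Li > As: the two effects oppose for this pair; the across-period effect wins (133 vs 121 pm).
Cs > Li: Cs sits below Li in group 1, so the down-group effect alone puts Cs larger.
For reference (pm): H 32, Li 133, N 71, Cl 99, As 121, Cs 232.
So from largest to smallest: Cs > Li > As > Cl > N > H.

Cs, Li, As, Cl, N, H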